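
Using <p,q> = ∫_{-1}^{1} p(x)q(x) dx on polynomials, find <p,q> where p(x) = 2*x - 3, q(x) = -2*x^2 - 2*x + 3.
<p,q> = -50/3

Expand the product: p(x)·q(x) = -4*x^3 + 2*x^2 + 12*x - 9.
∫_{-1}^{1} of each monomial x^k gives [2/(k+1) if k even, 0 if k odd]. Integrating term-by-term (or equivalently evaluating the antiderivative F(x) = -x^4 + 2*x^3/3 + 6*x^2 - 9*x at the endpoints):
  F(1) − F(−1) = -10/3 − (40/3) = -50/3.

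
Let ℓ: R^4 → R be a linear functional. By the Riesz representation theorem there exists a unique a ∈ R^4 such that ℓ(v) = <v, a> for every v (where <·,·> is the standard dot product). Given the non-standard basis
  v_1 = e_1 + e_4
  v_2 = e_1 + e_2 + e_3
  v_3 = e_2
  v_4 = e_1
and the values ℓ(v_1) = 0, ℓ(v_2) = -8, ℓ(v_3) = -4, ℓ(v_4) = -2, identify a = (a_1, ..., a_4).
a = (-2, -4, -2, 2)

Write a = (a_1, ..., a_4) in the standard basis. For each basis vector v_i, ℓ(v_i) = <v_i, a> is a linear equation in the a_j's. Collect the n equations into a matrix system V a = ℓ, where row i of V is v_i (expressed in the standard basis). Since V is invertible (lower-triangular with 1s on the diagonal, up to permutation), solve by back-substitution:
  V =
[[1, 0, 0, 1],
 [1, 1, 1, 0],
 [0, 1, 0, 0],
 [1, 0, 0, 0]]
  V a = (0, -8, -4, -2)
Solving gives a = (-2, -4, -2, 2).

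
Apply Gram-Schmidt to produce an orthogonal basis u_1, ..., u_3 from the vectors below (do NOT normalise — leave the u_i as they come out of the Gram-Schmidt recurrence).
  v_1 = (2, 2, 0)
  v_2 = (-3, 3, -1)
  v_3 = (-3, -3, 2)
Orthogonal basis:
  u_1 = (2, 2, 0)
  u_2 = (-3, 3, -1)
  u_3 = (-6/19, 6/19, 36/19)

Apply the Gram-Schmidt recurrence
  u_1 = v_1
  u_i = v_i − Σ_{j<i} ((v_i · u_j) / (u_j · u_j)) · u_j.

Step by step this gives:
  u_1 = (2, 2, 0)
  u_2 = (-3, 3, -1)
  u_3 = (-6/19, 6/19, 36/19)

Orthogonality check:
  u_2 · u_1 = 0 (should be 0)
  u_3 · u_1 = 0 (should be 0)
  u_3 · u_2 = 0 (should be 0)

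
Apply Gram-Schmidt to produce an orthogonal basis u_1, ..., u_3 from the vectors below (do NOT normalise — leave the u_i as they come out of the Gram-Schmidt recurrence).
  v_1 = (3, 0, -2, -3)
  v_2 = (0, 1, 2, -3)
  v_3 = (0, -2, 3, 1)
Orthogonal basis:
  u_1 = (3, 0, -2, -3)
  u_2 = (-15/22, 1, 27/11, -51/22)
  u_3 = (393/283, -633/283, 453/283, 91/283)

Apply the Gram-Schmidt recurrence
  u_1 = v_1
  u_i = v_i − Σ_{j<i} ((v_i · u_j) / (u_j · u_j)) · u_j.

Step by step this gives:
  u_1 = (3, 0, -2, -3)
  u_2 = (-15/22, 1, 27/11, -51/22)
  u_3 = (393/283, -633/283, 453/283, 91/283)

Orthogonality check:
  u_2 · u_1 = 0 (should be 0)
  u_3 · u_1 = 0 (should be 0)
  u_3 · u_2 = 0 (should be 0)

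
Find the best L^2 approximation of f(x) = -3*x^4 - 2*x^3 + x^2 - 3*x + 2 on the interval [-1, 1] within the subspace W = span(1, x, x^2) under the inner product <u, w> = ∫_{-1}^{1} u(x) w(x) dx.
g(x) = -11*x^2/7 - 21*x/5 + 79/35

The best approximation g ∈ W is the orthogonal projection of f onto W. Writing g = a_0 + a_1 x + a_2 x^2, the coefficients solve the normal equations G · a = b where
  G_{ij} = <φ_i, φ_j> and b_i = <f, φ_i>, with φ_0 = 1, φ_1 = x, φ_2 = x^2.
G =
  [2, 0, 2/3]
  [0, 2/3, 0]
  [2/3, 0, 2/5],
b = (52/15, -14/5, 92/105).
Solving gives a_0 = 79/35, a_1 = -21/5, a_2 = -11/7, so
  g(x) = -11*x^2/7 - 21*x/5 + 79/35.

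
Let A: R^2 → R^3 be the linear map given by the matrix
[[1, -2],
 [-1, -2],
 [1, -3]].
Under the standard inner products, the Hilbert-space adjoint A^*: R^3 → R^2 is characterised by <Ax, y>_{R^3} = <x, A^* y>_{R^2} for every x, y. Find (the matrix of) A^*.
A^* = A^T =
[[1, -1, 1],
 [-2, -2, -3]]

For real matrices with standard dot products, the defining identity <Ax, y> = <x, A^* y> gives (Ax)^T y = x^T (A^*) y, i.e. x^T A^T y = x^T (A^*) y. Since this holds for all x, y, we must have A^* = A^T. Therefore
A^* =
[[1, -1, 1],
 [-2, -2, -3]].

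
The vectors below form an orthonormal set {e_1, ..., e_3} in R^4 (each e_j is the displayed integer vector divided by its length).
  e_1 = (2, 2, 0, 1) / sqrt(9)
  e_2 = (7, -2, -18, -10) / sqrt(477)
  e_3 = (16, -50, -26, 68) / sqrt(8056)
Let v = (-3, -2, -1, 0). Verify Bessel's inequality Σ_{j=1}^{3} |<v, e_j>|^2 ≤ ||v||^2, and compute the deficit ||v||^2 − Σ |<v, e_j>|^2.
Σ |<v, e_j>|^2 = 451/38; ||v||^2 = 14; deficit = 81/38

Write each e_j = u_j / sqrt(<u_j, u_j>) where u_j is the displayed integer vector. Then <v, e_j> = <v, u_j> / sqrt(<u_j, u_j>), so |<v, e_j>|^2 = <v, u_j>^2 / <u_j, u_j>.
Coefficients: <v, e_1> = -10/sqrt(9), <v, e_2> = 1/sqrt(477), <v, e_3> = 78/sqrt(8056).
Square and sum: Σ |<v, e_j>|^2 = 451/38.
Compute ||v||^2 = v·v = 14.
Deficit = 14 − 451/38 = 81/38 ≥ 0, confirming Bessel's inequality. (The deficit equals ||v − Σ <v,e_j> e_j||^2, the squared distance from v to span{e_j}.)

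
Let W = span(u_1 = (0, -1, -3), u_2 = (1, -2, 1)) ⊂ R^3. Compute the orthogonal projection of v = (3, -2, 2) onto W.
proj_W(v) = (86/59, -157/59, 131/59)

Set up U = [u_1 | ... | u_2] ∈ R^(3×2). The projector onto W = col(U) is P = U (U^T U)^(-1) U^T.
Compute U^T U =
  [10, -1]
  [-1, 6],
and U^T v = (-4, 9).
Solve U^T U · c = U^T v for the coefficients: c = (-15/59, 86/59). The projection is proj_W(v) = U c.
Check: (v - proj_W(v)) · u_1 = 0  (should be 0).
Check: (v - proj_W(v)) · u_2 = 0  (should be 0).
Result: proj_W(v) = (86/59, -157/59, 131/59).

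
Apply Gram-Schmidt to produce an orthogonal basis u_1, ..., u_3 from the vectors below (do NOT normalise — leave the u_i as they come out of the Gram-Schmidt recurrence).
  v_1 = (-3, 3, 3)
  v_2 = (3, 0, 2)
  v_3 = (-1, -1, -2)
Orthogonal basis:
  u_1 = (-3, 3, 3)
  u_2 = (8/3, 1/3, 7/3)
  u_3 = (-1/19, -5/38, 3/38)

Apply the Gram-Schmidt recurrence
  u_1 = v_1
  u_i = v_i − Σ_{j<i} ((v_i · u_j) / (u_j · u_j)) · u_j.

Step by step this gives:
  u_1 = (-3, 3, 3)
  u_2 = (8/3, 1/3, 7/3)
  u_3 = (-1/19, -5/38, 3/38)

Orthogonality check:
  u_2 · u_1 = 0 (should be 0)
  u_3 · u_1 = 0 (should be 0)
  u_3 · u_2 = 0 (should be 0)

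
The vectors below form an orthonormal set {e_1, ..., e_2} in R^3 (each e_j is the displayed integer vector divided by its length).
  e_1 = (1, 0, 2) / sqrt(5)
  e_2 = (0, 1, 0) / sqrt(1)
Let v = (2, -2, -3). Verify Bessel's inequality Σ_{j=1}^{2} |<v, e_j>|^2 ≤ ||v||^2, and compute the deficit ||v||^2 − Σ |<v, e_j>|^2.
Σ |<v, e_j>|^2 = 36/5; ||v||^2 = 17; deficit = 49/5

Write each e_j = u_j / sqrt(<u_j, u_j>) where u_j is the displayed integer vector. Then <v, e_j> = <v, u_j> / sqrt(<u_j, u_j>), so |<v, e_j>|^2 = <v, u_j>^2 / <u_j, u_j>.
Coefficients: <v, e_1> = -4/sqrt(5), <v, e_2> = -2/sqrt(1).
Square and sum: Σ |<v, e_j>|^2 = 36/5.
Compute ||v||^2 = v·v = 17.
Deficit = 17 − 36/5 = 49/5 ≥ 0, confirming Bessel's inequality. (The deficit equals ||v − Σ <v,e_j> e_j||^2, the squared distance from v to span{e_j}.)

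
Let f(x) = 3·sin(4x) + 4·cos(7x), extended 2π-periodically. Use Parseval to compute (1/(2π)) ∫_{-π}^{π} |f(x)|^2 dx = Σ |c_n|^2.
Σ |c_n|^2 = 25/2

Expand |f|^2 and use orthogonality of {sin(nx), cos(mx)} on [-π, π]:
  ∫_{-π}^{π} sin(nx)^2 dx = π, ∫ cos(mx)^2 dx = π, and cross terms integrate to 0.
So ∫_{-π}^{π} f(x)^2 dx = 3^2 · π + 4^2 · π = (9 + 16)π.
Divide by 2π: (9 + 16)/2 = 25/2.
By Parseval, this equals Σ |c_n|^2.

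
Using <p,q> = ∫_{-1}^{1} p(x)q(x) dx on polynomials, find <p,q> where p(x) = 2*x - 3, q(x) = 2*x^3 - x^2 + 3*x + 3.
<p,q> = -52/5

Expand the product: p(x)·q(x) = 4*x^4 - 8*x^3 + 9*x^2 - 3*x - 9.
∫_{-1}^{1} of each monomial x^k gives [2/(k+1) if k even, 0 if k odd]. Integrating term-by-term (or equivalently evaluating the antiderivative F(x) = 4*x^5/5 - 2*x^4 + 3*x^3 - 3*x^2/2 - 9*x at the endpoints):
  F(1) − F(−1) = -87/10 − (17/10) = -52/5.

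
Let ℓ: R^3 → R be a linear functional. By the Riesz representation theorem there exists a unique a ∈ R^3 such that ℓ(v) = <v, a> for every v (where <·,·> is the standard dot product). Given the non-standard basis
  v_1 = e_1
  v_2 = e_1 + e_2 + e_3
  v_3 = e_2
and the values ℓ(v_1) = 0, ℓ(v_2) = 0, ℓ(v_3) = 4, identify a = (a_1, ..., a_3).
a = (0, 4, -4)

Write a = (a_1, ..., a_3) in the standard basis. For each basis vector v_i, ℓ(v_i) = <v_i, a> is a linear equation in the a_j's. Collect the n equations into a matrix system V a = ℓ, where row i of V is v_i (expressed in the standard basis). Since V is invertible (lower-triangular with 1s on the diagonal, up to permutation), solve by back-substitution:
  V =
[[1, 0, 0],
 [1, 1, 1],
 [0, 1, 0]]
  V a = (0, 0, 4)
Solving gives a = (0, 4, -4).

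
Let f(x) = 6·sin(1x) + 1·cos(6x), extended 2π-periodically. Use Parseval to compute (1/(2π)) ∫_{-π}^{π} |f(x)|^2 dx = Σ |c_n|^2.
Σ |c_n|^2 = 37/2

Expand |f|^2 and use orthogonality of {sin(nx), cos(mx)} on [-π, π]:
  ∫_{-π}^{π} sin(nx)^2 dx = π, ∫ cos(mx)^2 dx = π, and cross terms integrate to 0.
So ∫_{-π}^{π} f(x)^2 dx = 6^2 · π + 1^2 · π = (36 + 1)π.
Divide by 2π: (36 + 1)/2 = 37/2.
By Parseval, this equals Σ |c_n|^2.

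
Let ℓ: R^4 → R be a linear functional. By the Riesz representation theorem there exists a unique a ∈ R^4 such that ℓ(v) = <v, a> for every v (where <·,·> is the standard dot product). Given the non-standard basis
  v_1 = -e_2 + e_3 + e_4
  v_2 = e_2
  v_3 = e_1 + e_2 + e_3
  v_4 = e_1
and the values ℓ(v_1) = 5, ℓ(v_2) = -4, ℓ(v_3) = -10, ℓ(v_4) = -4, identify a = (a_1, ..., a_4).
a = (-4, -4, -2, 3)

Write a = (a_1, ..., a_4) in the standard basis. For each basis vector v_i, ℓ(v_i) = <v_i, a> is a linear equation in the a_j's. Collect the n equations into a matrix system V a = ℓ, where row i of V is v_i (expressed in the standard basis). Since V is invertible (lower-triangular with 1s on the diagonal, up to permutation), solve by back-substitution:
  V =
[[0, -1, 1, 1],
 [0, 1, 0, 0],
 [1, 1, 1, 0],
 [1, 0, 0, 0]]
  V a = (5, -4, -10, -4)
Solving gives a = (-4, -4, -2, 3).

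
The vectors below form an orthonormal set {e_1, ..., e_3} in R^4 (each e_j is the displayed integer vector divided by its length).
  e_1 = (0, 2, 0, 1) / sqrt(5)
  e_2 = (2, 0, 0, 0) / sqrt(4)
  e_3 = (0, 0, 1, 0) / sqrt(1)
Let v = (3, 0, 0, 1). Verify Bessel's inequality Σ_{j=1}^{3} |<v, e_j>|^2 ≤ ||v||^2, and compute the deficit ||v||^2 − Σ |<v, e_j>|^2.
Σ |<v, e_j>|^2 = 46/5; ||v||^2 = 10; deficit = 4/5

Write each e_j = u_j / sqrt(<u_j, u_j>) where u_j is the displayed integer vector. Then <v, e_j> = <v, u_j> / sqrt(<u_j, u_j>), so |<v, e_j>|^2 = <v, u_j>^2 / <u_j, u_j>.
Coefficients: <v, e_1> = 1/sqrt(5), <v, e_2> = 6/sqrt(4), <v, e_3> = 0/sqrt(1).
Square and sum: Σ |<v, e_j>|^2 = 46/5.
Compute ||v||^2 = v·v = 10.
Deficit = 10 − 46/5 = 4/5 ≥ 0, confirming Bessel's inequality. (The deficit equals ||v − Σ <v,e_j> e_j||^2, the squared distance from v to span{e_j}.)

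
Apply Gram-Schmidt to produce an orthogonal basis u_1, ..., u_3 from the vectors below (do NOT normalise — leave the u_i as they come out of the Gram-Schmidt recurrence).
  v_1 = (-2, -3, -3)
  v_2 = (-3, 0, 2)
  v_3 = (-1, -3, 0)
Orthogonal basis:
  u_1 = (-2, -3, -3)
  u_2 = (-3, 0, 2)
  u_3 = (9/13, -3/2, 27/26)

Apply the Gram-Schmidt recurrence
  u_1 = v_1
  u_i = v_i − Σ_{j<i} ((v_i · u_j) / (u_j · u_j)) · u_j.

Step by step this gives:
  u_1 = (-2, -3, -3)
  u_2 = (-3, 0, 2)
  u_3 = (9/13, -3/2, 27/26)

Orthogonality check:
  u_2 · u_1 = 0 (should be 0)
  u_3 · u_1 = 0 (should be 0)
  u_3 · u_2 = 0 (should be 0)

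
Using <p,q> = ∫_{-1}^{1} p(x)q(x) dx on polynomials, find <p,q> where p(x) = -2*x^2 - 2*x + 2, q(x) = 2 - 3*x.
<p,q> = 28/3

Expand the product: p(x)·q(x) = 6*x^3 + 2*x^2 - 10*x + 4.
∫_{-1}^{1} of each monomial x^k gives [2/(k+1) if k even, 0 if k odd]. Integrating term-by-term (or equivalently evaluating the antiderivative F(x) = 3*x^4/2 + 2*x^3/3 - 5*x^2 + 4*x at the endpoints):
  F(1) − F(−1) = 7/6 − (-49/6) = 28/3.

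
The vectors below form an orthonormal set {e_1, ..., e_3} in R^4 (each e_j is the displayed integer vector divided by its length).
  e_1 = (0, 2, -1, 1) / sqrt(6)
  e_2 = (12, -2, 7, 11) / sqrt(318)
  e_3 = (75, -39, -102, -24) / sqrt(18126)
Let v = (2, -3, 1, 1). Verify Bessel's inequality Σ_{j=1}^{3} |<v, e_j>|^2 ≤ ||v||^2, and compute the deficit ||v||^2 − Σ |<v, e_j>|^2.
Σ |<v, e_j>|^2 = 545/38; ||v||^2 = 15; deficit = 25/38

Write each e_j = u_j / sqrt(<u_j, u_j>) where u_j is the displayed integer vector. Then <v, e_j> = <v, u_j> / sqrt(<u_j, u_j>), so |<v, e_j>|^2 = <v, u_j>^2 / <u_j, u_j>.
Coefficients: <v, e_1> = -6/sqrt(6), <v, e_2> = 48/sqrt(318), <v, e_3> = 141/sqrt(18126).
Square and sum: Σ |<v, e_j>|^2 = 545/38.
Compute ||v||^2 = v·v = 15.
Deficit = 15 − 545/38 = 25/38 ≥ 0, confirming Bessel's inequality. (The deficit equals ||v − Σ <v,e_j> e_j||^2, the squared distance from v to span{e_j}.)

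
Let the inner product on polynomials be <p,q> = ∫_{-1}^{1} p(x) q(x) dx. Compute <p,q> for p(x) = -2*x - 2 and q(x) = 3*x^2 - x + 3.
<p,q> = -44/3

Expand the product: p(x)·q(x) = -6*x^3 - 4*x^2 - 4*x - 6.
∫_{-1}^{1} of each monomial x^k gives [2/(k+1) if k even, 0 if k odd]. Integrating term-by-term (or equivalently evaluating the antiderivative F(x) = -3*x^4/2 - 4*x^3/3 - 2*x^2 - 6*x at the endpoints):
  F(1) − F(−1) = -65/6 − (23/6) = -44/3.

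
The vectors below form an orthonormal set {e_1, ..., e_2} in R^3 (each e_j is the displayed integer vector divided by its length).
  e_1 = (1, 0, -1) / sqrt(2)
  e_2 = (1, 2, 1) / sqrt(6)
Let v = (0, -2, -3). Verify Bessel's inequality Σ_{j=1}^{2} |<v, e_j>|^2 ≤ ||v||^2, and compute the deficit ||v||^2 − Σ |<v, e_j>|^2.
Σ |<v, e_j>|^2 = 38/3; ||v||^2 = 13; deficit = 1/3

Write each e_j = u_j / sqrt(<u_j, u_j>) where u_j is the displayed integer vector. Then <v, e_j> = <v, u_j> / sqrt(<u_j, u_j>), so |<v, e_j>|^2 = <v, u_j>^2 / <u_j, u_j>.
Coefficients: <v, e_1> = 3/sqrt(2), <v, e_2> = -7/sqrt(6).
Square and sum: Σ |<v, e_j>|^2 = 38/3.
Compute ||v||^2 = v·v = 13.
Deficit = 13 − 38/3 = 1/3 ≥ 0, confirming Bessel's inequality. (The deficit equals ||v − Σ <v,e_j> e_j||^2, the squared distance from v to span{e_j}.)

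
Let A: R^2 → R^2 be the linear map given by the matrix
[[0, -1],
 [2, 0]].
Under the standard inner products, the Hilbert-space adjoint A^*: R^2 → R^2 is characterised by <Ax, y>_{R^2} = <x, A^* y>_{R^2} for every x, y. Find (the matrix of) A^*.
A^* = A^T =
[[0, 2],
 [-1, 0]]

For real matrices with standard dot products, the defining identity <Ax, y> = <x, A^* y> gives (Ax)^T y = x^T (A^*) y, i.e. x^T A^T y = x^T (A^*) y. Since this holds for all x, y, we must have A^* = A^T. Therefore
A^* =
[[0, 2],
 [-1, 0]].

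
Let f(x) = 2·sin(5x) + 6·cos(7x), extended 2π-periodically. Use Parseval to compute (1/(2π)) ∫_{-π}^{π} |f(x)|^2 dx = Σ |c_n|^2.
Σ |c_n|^2 = 20

Expand |f|^2 and use orthogonality of {sin(nx), cos(mx)} on [-π, π]:
  ∫_{-π}^{π} sin(nx)^2 dx = π, ∫ cos(mx)^2 dx = π, and cross terms integrate to 0.
So ∫_{-π}^{π} f(x)^2 dx = 2^2 · π + 6^2 · π = (4 + 36)π.
Divide by 2π: (4 + 36)/2 = 20.
By Parseval, this equals Σ |c_n|^2.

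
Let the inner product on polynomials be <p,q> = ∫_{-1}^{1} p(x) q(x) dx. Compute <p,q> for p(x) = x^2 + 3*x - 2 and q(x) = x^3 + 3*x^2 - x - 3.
<p,q> = 32/5

Expand the product: p(x)·q(x) = x^5 + 6*x^4 + 6*x^3 - 12*x^2 - 7*x + 6.
∫_{-1}^{1} of each monomial x^k gives [2/(k+1) if k even, 0 if k odd]. Integrating term-by-term (or equivalently evaluating the antiderivative F(x) = x^6/6 + 6*x^5/5 + 3*x^4/2 - 4*x^3 - 7*x^2/2 + 6*x at the endpoints):
  F(1) − F(−1) = 41/30 − (-151/30) = 32/5.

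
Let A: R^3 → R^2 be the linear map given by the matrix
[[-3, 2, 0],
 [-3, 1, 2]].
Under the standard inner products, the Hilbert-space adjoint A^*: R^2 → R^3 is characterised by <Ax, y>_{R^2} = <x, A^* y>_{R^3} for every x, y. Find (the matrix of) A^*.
A^* = A^T =
[[-3, -3],
 [2, 1],
 [0, 2]]

For real matrices with standard dot products, the defining identity <Ax, y> = <x, A^* y> gives (Ax)^T y = x^T (A^*) y, i.e. x^T A^T y = x^T (A^*) y. Since this holds for all x, y, we must have A^* = A^T. Therefore
A^* =
[[-3, -3],
 [2, 1],
 [0, 2]].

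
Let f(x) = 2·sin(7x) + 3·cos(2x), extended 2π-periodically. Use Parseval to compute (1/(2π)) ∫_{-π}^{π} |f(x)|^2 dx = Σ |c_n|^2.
Σ |c_n|^2 = 13/2

Expand |f|^2 and use orthogonality of {sin(nx), cos(mx)} on [-π, π]:
  ∫_{-π}^{π} sin(nx)^2 dx = π, ∫ cos(mx)^2 dx = π, and cross terms integrate to 0.
So ∫_{-π}^{π} f(x)^2 dx = 2^2 · π + 3^2 · π = (4 + 9)π.
Divide by 2π: (4 + 9)/2 = 13/2.
By Parseval, this equals Σ |c_n|^2.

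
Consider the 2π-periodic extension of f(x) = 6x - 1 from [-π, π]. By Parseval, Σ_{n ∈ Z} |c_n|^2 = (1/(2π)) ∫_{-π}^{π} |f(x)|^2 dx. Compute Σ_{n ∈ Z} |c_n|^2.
Σ |c_n|^2 = 12π^2 + 1

Expand and integrate term by term over [-π, π]:
  ∫ (6x)^2 dx = 36·(2π^3/3); ∫ 2·6·(-1)·x dx = 0 (odd integrand); ∫ (-1)^2 dx = 1·2π.
So (1/(2π)) ∫_{-π}^{π} (6x - 1)^2 dx = 36π^2/3 + 1 = 12π^2 + 1.
Parseval ⇒ Σ |c_n|^2 = 12π^2 + 1.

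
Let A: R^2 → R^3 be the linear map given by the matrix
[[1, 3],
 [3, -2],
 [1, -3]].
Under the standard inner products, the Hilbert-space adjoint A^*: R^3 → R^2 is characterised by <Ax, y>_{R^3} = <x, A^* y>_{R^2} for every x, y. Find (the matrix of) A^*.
A^* = A^T =
[[1, 3, 1],
 [3, -2, -3]]

For real matrices with standard dot products, the defining identity <Ax, y> = <x, A^* y> gives (Ax)^T y = x^T (A^*) y, i.e. x^T A^T y = x^T (A^*) y. Since this holds for all x, y, we must have A^* = A^T. Therefore
A^* =
[[1, 3, 1],
 [3, -2, -3]].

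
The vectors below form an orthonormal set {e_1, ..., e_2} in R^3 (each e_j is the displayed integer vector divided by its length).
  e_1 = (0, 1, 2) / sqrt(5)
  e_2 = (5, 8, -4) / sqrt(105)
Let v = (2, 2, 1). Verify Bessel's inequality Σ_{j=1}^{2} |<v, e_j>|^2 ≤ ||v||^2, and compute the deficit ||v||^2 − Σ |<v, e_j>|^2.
Σ |<v, e_j>|^2 = 164/21; ||v||^2 = 9; deficit = 25/21

Write each e_j = u_j / sqrt(<u_j, u_j>) where u_j is the displayed integer vector. Then <v, e_j> = <v, u_j> / sqrt(<u_j, u_j>), so |<v, e_j>|^2 = <v, u_j>^2 / <u_j, u_j>.
Coefficients: <v, e_1> = 4/sqrt(5), <v, e_2> = 22/sqrt(105).
Square and sum: Σ |<v, e_j>|^2 = 164/21.
Compute ||v||^2 = v·v = 9.
Deficit = 9 − 164/21 = 25/21 ≥ 0, confirming Bessel's inequality. (The deficit equals ||v − Σ <v,e_j> e_j||^2, the squared distance from v to span{e_j}.)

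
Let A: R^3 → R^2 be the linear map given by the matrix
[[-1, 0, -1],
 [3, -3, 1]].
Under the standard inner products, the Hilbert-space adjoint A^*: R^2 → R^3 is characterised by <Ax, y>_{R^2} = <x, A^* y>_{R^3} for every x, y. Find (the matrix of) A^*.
A^* = A^T =
[[-1, 3],
 [0, -3],
 [-1, 1]]

For real matrices with standard dot products, the defining identity <Ax, y> = <x, A^* y> gives (Ax)^T y = x^T (A^*) y, i.e. x^T A^T y = x^T (A^*) y. Since this holds for all x, y, we must have A^* = A^T. Therefore
A^* =
[[-1, 3],
 [0, -3],
 [-1, 1]].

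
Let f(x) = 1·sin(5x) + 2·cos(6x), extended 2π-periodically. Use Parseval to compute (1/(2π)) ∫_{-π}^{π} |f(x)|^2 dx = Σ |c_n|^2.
Σ |c_n|^2 = 5/2

Expand |f|^2 and use orthogonality of {sin(nx), cos(mx)} on [-π, π]:
  ∫_{-π}^{π} sin(nx)^2 dx = π, ∫ cos(mx)^2 dx = π, and cross terms integrate to 0.
So ∫_{-π}^{π} f(x)^2 dx = 1^2 · π + 2^2 · π = (1 + 4)π.
Divide by 2π: (1 + 4)/2 = 5/2.
By Parseval, this equals Σ |c_n|^2.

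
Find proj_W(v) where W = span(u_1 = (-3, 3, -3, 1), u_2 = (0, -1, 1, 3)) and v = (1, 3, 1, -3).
proj_W(v) = (99/299, 209/299, -209/299, -957/299)

Set up U = [u_1 | ... | u_2] ∈ R^(4×2). The projector onto W = col(U) is P = U (U^T U)^(-1) U^T.
Compute U^T U =
  [28, -3]
  [-3, 11],
and U^T v = (0, -11).
Solve U^T U · c = U^T v for the coefficients: c = (-33/299, -308/299). The projection is proj_W(v) = U c.
Check: (v - proj_W(v)) · u_1 = 0  (should be 0).
Check: (v - proj_W(v)) · u_2 = 0  (should be 0).
Result: proj_W(v) = (99/299, 209/299, -209/299, -957/299).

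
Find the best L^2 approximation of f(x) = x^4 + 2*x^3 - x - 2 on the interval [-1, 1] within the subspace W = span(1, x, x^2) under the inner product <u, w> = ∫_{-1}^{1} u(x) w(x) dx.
g(x) = 6*x^2/7 + x/5 - 73/35

The best approximation g ∈ W is the orthogonal projection of f onto W. Writing g = a_0 + a_1 x + a_2 x^2, the coefficients solve the normal equations G · a = b where
  G_{ij} = <φ_i, φ_j> and b_i = <f, φ_i>, with φ_0 = 1, φ_1 = x, φ_2 = x^2.
G =
  [2, 0, 2/3]
  [0, 2/3, 0]
  [2/3, 0, 2/5],
b = (-18/5, 2/15, -22/21).
Solving gives a_0 = -73/35, a_1 = 1/5, a_2 = 6/7, so
  g(x) = 6*x^2/7 + x/5 - 73/35.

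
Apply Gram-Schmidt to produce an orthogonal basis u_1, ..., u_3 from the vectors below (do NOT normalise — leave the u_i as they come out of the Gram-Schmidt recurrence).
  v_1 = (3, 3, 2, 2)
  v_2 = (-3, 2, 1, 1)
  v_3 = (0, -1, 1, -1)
Orthogonal basis:
  u_1 = (3, 3, 2, 2)
  u_2 = (-81/26, 49/26, 12/13, 12/13)
  u_3 = (-18/389, -162/389, 524/389, -254/389)

Apply the Gram-Schmidt recurrence
  u_1 = v_1
  u_i = v_i − Σ_{j<i} ((v_i · u_j) / (u_j · u_j)) · u_j.

Step by step this gives:
  u_1 = (3, 3, 2, 2)
  u_2 = (-81/26, 49/26, 12/13, 12/13)
  u_3 = (-18/389, -162/389, 524/389, -254/389)

Orthogonality check:
  u_2 · u_1 = 0 (should be 0)
  u_3 · u_1 = 0 (should be 0)
  u_3 · u_2 = 0 (should be 0)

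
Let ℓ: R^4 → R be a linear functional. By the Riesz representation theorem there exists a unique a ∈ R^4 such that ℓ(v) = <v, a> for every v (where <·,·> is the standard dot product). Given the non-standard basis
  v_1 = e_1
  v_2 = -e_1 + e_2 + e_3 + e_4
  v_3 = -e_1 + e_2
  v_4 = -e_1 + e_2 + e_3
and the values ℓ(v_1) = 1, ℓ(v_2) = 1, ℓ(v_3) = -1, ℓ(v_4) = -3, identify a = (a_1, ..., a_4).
a = (1, 0, -2, 4)

Write a = (a_1, ..., a_4) in the standard basis. For each basis vector v_i, ℓ(v_i) = <v_i, a> is a linear equation in the a_j's. Collect the n equations into a matrix system V a = ℓ, where row i of V is v_i (expressed in the standard basis). Since V is invertible (lower-triangular with 1s on the diagonal, up to permutation), solve by back-substitution:
  V =
[[1, 0, 0, 0],
 [-1, 1, 1, 1],
 [-1, 1, 0, 0],
 [-1, 1, 1, 0]]
  V a = (1, 1, -1, -3)
Solving gives a = (1, 0, -2, 4).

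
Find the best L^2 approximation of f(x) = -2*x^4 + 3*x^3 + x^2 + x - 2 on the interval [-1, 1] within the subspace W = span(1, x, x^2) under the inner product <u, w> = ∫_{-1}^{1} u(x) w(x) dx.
g(x) = -5*x^2/7 + 14*x/5 - 64/35

The best approximation g ∈ W is the orthogonal projection of f onto W. Writing g = a_0 + a_1 x + a_2 x^2, the coefficients solve the normal equations G · a = b where
  G_{ij} = <φ_i, φ_j> and b_i = <f, φ_i>, with φ_0 = 1, φ_1 = x, φ_2 = x^2.
G =
  [2, 0, 2/3]
  [0, 2/3, 0]
  [2/3, 0, 2/5],
b = (-62/15, 28/15, -158/105).
Solving gives a_0 = -64/35, a_1 = 14/5, a_2 = -5/7, so
  g(x) = -5*x^2/7 + 14*x/5 - 64/35.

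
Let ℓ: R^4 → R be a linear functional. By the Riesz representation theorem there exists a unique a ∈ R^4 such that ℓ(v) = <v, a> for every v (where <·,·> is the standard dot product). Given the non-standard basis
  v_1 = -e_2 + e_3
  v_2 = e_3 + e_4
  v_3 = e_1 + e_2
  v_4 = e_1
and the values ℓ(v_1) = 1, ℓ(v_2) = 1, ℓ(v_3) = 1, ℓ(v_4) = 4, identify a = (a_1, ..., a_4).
a = (4, -3, -2, 3)

Write a = (a_1, ..., a_4) in the standard basis. For each basis vector v_i, ℓ(v_i) = <v_i, a> is a linear equation in the a_j's. Collect the n equations into a matrix system V a = ℓ, where row i of V is v_i (expressed in the standard basis). Since V is invertible (lower-triangular with 1s on the diagonal, up to permutation), solve by back-substitution:
  V =
[[0, -1, 1, 0],
 [0, 0, 1, 1],
 [1, 1, 0, 0],
 [1, 0, 0, 0]]
  V a = (1, 1, 1, 4)
Solving gives a = (4, -3, -2, 3).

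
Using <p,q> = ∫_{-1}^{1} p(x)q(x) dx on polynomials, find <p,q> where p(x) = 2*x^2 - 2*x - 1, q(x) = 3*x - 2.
<p,q> = -8/3

Expand the product: p(x)·q(x) = 6*x^3 - 10*x^2 + x + 2.
∫_{-1}^{1} of each monomial x^k gives [2/(k+1) if k even, 0 if k odd]. Integrating term-by-term (or equivalently evaluating the antiderivative F(x) = 3*x^4/2 - 10*x^3/3 + x^2/2 + 2*x at the endpoints):
  F(1) − F(−1) = 2/3 − (10/3) = -8/3.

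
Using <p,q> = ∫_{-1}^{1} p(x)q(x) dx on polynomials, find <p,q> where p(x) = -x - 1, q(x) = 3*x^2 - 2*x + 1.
<p,q> = -8/3

Expand the product: p(x)·q(x) = -3*x^3 - x^2 + x - 1.
∫_{-1}^{1} of each monomial x^k gives [2/(k+1) if k even, 0 if k odd]. Integrating term-by-term (or equivalently evaluating the antiderivative F(x) = -3*x^4/4 - x^3/3 + x^2/2 - x at the endpoints):
  F(1) − F(−1) = -19/12 − (13/12) = -8/3.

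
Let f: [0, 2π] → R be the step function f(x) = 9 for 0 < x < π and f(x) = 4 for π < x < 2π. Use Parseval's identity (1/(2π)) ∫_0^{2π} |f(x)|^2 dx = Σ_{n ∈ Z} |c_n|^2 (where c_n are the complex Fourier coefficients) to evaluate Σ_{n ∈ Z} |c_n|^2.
Σ |c_n|^2 = 97/2

Parseval equates the L^2 energy of f (normalised by 1/(2π)) with the ℓ^2 sum of its Fourier coefficients: (1/(2π)) ∫_0^{2π} |f|^2 = Σ |c_n|^2.
Compute the left side: (1/(2π)) [∫_0^π 9^2 dx + ∫_π^{2π} 4^2 dx] = (1/(2π)) · (81π + 16π) = (81 + 16)/2 = 97/2.
So Σ_{n ∈ Z} |c_n|^2 = 97/2.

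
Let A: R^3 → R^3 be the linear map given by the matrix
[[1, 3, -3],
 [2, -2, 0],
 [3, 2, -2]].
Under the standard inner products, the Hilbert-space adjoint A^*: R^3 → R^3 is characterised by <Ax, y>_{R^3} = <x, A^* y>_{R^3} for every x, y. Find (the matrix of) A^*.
A^* = A^T =
[[1, 2, 3],
 [3, -2, 2],
 [-3, 0, -2]]

For real matrices with standard dot products, the defining identity <Ax, y> = <x, A^* y> gives (Ax)^T y = x^T (A^*) y, i.e. x^T A^T y = x^T (A^*) y. Since this holds for all x, y, we must have A^* = A^T. Therefore
A^* =
[[1, 2, 3],
 [3, -2, 2],
 [-3, 0, -2]].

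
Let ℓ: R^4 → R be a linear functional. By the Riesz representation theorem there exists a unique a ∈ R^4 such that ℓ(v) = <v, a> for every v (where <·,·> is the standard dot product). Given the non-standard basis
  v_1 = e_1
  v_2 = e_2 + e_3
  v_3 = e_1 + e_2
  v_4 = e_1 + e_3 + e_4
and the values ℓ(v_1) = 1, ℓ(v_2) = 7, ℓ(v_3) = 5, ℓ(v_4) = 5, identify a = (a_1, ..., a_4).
a = (1, 4, 3, 1)

Write a = (a_1, ..., a_4) in the standard basis. For each basis vector v_i, ℓ(v_i) = <v_i, a> is a linear equation in the a_j's. Collect the n equations into a matrix system V a = ℓ, where row i of V is v_i (expressed in the standard basis). Since V is invertible (lower-triangular with 1s on the diagonal, up to permutation), solve by back-substitution:
  V =
[[1, 0, 0, 0],
 [0, 1, 1, 0],
 [1, 1, 0, 0],
 [1, 0, 1, 1]]
  V a = (1, 7, 5, 5)
Solving gives a = (1, 4, 3, 1).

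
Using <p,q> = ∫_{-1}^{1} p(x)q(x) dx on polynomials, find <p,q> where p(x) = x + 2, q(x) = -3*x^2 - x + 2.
<p,q> = 10/3

Expand the product: p(x)·q(x) = -3*x^3 - 7*x^2 + 4.
∫_{-1}^{1} of each monomial x^k gives [2/(k+1) if k even, 0 if k odd]. Integrating term-by-term (or equivalently evaluating the antiderivative F(x) = -3*x^4/4 - 7*x^3/3 + 4*x at the endpoints):
  F(1) − F(−1) = 11/12 − (-29/12) = 10/3.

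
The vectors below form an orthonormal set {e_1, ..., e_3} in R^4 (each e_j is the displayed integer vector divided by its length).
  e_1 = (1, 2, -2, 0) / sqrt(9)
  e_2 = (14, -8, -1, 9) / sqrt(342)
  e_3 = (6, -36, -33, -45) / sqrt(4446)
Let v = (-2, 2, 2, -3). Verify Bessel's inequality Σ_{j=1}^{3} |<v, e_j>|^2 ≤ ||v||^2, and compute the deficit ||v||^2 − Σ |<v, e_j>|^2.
Σ |<v, e_j>|^2 = 209/13; ||v||^2 = 21; deficit = 64/13

Write each e_j = u_j / sqrt(<u_j, u_j>) where u_j is the displayed integer vector. Then <v, e_j> = <v, u_j> / sqrt(<u_j, u_j>), so |<v, e_j>|^2 = <v, u_j>^2 / <u_j, u_j>.
Coefficients: <v, e_1> = -2/sqrt(9), <v, e_2> = -73/sqrt(342), <v, e_3> = -15/sqrt(4446).
Square and sum: Σ |<v, e_j>|^2 = 209/13.
Compute ||v||^2 = v·v = 21.
Deficit = 21 − 209/13 = 64/13 ≥ 0, confirming Bessel's inequality. (The deficit equals ||v − Σ <v,e_j> e_j||^2, the squared distance from v to span{e_j}.)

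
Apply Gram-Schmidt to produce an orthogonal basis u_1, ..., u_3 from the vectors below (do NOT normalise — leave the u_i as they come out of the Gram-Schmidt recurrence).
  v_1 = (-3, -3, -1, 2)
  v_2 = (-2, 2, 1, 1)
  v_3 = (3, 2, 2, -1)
Orthogonal basis:
  u_1 = (-3, -3, -1, 2)
  u_2 = (-43/23, 49/23, 24/23, 21/23)
  u_3 = (112/229, -101/229, 273/229, 153/229)

Apply the Gram-Schmidt recurrence
  u_1 = v_1
  u_i = v_i − Σ_{j<i} ((v_i · u_j) / (u_j · u_j)) · u_j.

Step by step this gives:
  u_1 = (-3, -3, -1, 2)
  u_2 = (-43/23, 49/23, 24/23, 21/23)
  u_3 = (112/229, -101/229, 273/229, 153/229)

Orthogonality check:
  u_2 · u_1 = 0 (should be 0)
  u_3 · u_1 = 0 (should be 0)
  u_3 · u_2 = 0 (should be 0)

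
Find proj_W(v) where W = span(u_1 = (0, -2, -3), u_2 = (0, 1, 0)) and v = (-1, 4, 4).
proj_W(v) = (0, 4, 4)

Set up U = [u_1 | ... | u_2] ∈ R^(3×2). The projector onto W = col(U) is P = U (U^T U)^(-1) U^T.
Compute U^T U =
  [13, -2]
  [-2, 1],
and U^T v = (-20, 4).
Solve U^T U · c = U^T v for the coefficients: c = (-4/3, 4/3). The projection is proj_W(v) = U c.
Check: (v - proj_W(v)) · u_1 = 0  (should be 0).
Check: (v - proj_W(v)) · u_2 = 0  (should be 0).
Result: proj_W(v) = (0, 4, 4).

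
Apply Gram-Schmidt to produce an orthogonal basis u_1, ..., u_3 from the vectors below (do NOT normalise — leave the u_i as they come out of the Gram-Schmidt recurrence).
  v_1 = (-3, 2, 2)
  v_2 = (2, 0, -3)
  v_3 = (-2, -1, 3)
Orthogonal basis:
  u_1 = (-3, 2, 2)
  u_2 = (-2/17, 24/17, -27/17)
  u_3 = (-30/77, -25/77, -20/77)

Apply the Gram-Schmidt recurrence
  u_1 = v_1
  u_i = v_i − Σ_{j<i} ((v_i · u_j) / (u_j · u_j)) · u_j.

Step by step this gives:
  u_1 = (-3, 2, 2)
  u_2 = (-2/17, 24/17, -27/17)
  u_3 = (-30/77, -25/77, -20/77)

Orthogonality check:
  u_2 · u_1 = 0 (should be 0)
  u_3 · u_1 = 0 (should be 0)
  u_3 · u_2 = 0 (should be 0)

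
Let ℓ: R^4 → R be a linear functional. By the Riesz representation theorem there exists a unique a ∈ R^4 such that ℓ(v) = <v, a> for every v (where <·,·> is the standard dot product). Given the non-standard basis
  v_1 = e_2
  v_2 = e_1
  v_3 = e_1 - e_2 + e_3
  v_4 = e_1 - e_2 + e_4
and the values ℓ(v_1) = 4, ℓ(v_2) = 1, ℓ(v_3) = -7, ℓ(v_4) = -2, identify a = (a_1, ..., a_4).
a = (1, 4, -4, 1)

Write a = (a_1, ..., a_4) in the standard basis. For each basis vector v_i, ℓ(v_i) = <v_i, a> is a linear equation in the a_j's. Collect the n equations into a matrix system V a = ℓ, where row i of V is v_i (expressed in the standard basis). Since V is invertible (lower-triangular with 1s on the diagonal, up to permutation), solve by back-substitution:
  V =
[[0, 1, 0, 0],
 [1, 0, 0, 0],
 [1, -1, 1, 0],
 [1, -1, 0, 1]]
  V a = (4, 1, -7, -2)
Solving gives a = (1, 4, -4, 1).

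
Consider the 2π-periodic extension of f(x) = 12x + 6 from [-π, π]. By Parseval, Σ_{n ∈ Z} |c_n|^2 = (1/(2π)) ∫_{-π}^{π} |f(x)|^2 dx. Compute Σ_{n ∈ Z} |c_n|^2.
Σ |c_n|^2 = 48π^2 + 36

Expand and integrate term by term over [-π, π]:
  ∫ (12x)^2 dx = 144·(2π^3/3); ∫ 2·12·(6)·x dx = 0 (odd integrand); ∫ 6^2 dx = 36·2π.
So (1/(2π)) ∫_{-π}^{π} (12x + 6)^2 dx = 144π^2/3 + 36 = 48π^2 + 36.
Parseval ⇒ Σ |c_n|^2 = 48π^2 + 36.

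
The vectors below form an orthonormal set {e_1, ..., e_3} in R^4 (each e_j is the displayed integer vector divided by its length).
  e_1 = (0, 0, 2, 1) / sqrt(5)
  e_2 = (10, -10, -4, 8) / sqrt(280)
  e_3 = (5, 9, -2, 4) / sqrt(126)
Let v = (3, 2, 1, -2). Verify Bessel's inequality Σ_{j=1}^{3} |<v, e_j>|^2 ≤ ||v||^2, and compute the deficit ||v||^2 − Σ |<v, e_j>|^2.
Σ |<v, e_j>|^2 = 41/9; ||v||^2 = 18; deficit = 121/9

Write each e_j = u_j / sqrt(<u_j, u_j>) where u_j is the displayed integer vector. Then <v, e_j> = <v, u_j> / sqrt(<u_j, u_j>), so |<v, e_j>|^2 = <v, u_j>^2 / <u_j, u_j>.
Coefficients: <v, e_1> = 0/sqrt(5), <v, e_2> = -10/sqrt(280), <v, e_3> = 23/sqrt(126).
Square and sum: Σ |<v, e_j>|^2 = 41/9.
Compute ||v||^2 = v·v = 18.
Deficit = 18 − 41/9 = 121/9 ≥ 0, confirming Bessel's inequality. (The deficit equals ||v − Σ <v,e_j> e_j||^2, the squared distance from v to span{e_j}.)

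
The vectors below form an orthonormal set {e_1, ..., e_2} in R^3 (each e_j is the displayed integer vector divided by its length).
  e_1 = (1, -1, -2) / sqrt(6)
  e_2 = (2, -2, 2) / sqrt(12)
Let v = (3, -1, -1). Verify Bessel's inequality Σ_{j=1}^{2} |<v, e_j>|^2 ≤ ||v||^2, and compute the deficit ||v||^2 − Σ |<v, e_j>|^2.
Σ |<v, e_j>|^2 = 9; ||v||^2 = 11; deficit = 2

Write each e_j = u_j / sqrt(<u_j, u_j>) where u_j is the displayed integer vector. Then <v, e_j> = <v, u_j> / sqrt(<u_j, u_j>), so |<v, e_j>|^2 = <v, u_j>^2 / <u_j, u_j>.
Coefficients: <v, e_1> = 6/sqrt(6), <v, e_2> = 6/sqrt(12).
Square and sum: Σ |<v, e_j>|^2 = 9.
Compute ||v||^2 = v·v = 11.
Deficit = 11 − 9 = 2 ≥ 0, confirming Bessel's inequality. (The deficit equals ||v − Σ <v,e_j> e_j||^2, the squared distance from v to span{e_j}.)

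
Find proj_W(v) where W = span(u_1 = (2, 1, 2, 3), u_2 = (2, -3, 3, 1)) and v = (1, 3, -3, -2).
proj_W(v) = (-235/157, 781/314, -362/157, -197/314)

Set up U = [u_1 | ... | u_2] ∈ R^(4×2). The projector onto W = col(U) is P = U (U^T U)^(-1) U^T.
Compute U^T U =
  [18, 10]
  [10, 23],
and U^T v = (-7, -18).
Solve U^T U · c = U^T v for the coefficients: c = (19/314, -127/157). The projection is proj_W(v) = U c.
Check: (v - proj_W(v)) · u_1 = 0  (should be 0).
Check: (v - proj_W(v)) · u_2 = 0  (should be 0).
Result: proj_W(v) = (-235/157, 781/314, -362/157, -197/314).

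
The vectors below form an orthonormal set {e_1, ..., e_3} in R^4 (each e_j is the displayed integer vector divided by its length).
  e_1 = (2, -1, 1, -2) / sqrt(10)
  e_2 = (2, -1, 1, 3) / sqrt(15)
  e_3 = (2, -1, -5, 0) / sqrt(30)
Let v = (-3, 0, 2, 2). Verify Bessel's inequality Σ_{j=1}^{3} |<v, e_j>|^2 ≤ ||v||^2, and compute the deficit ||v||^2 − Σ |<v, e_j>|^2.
Σ |<v, e_j>|^2 = 76/5; ||v||^2 = 17; deficit = 9/5

Write each e_j = u_j / sqrt(<u_j, u_j>) where u_j is the displayed integer vector. Then <v, e_j> = <v, u_j> / sqrt(<u_j, u_j>), so |<v, e_j>|^2 = <v, u_j>^2 / <u_j, u_j>.
Coefficients: <v, e_1> = -8/sqrt(10), <v, e_2> = 2/sqrt(15), <v, e_3> = -16/sqrt(30).
Square and sum: Σ |<v, e_j>|^2 = 76/5.
Compute ||v||^2 = v·v = 17.
Deficit = 17 − 76/5 = 9/5 ≥ 0, confirming Bessel's inequality. (The deficit equals ||v − Σ <v,e_j> e_j||^2, the squared distance from v to span{e_j}.)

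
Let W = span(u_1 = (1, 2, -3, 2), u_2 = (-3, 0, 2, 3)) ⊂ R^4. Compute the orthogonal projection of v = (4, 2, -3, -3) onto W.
proj_W(v) = (1520/387, 322/387, -463/129, -1037/387)

Set up U = [u_1 | ... | u_2] ∈ R^(4×2). The projector onto W = col(U) is P = U (U^T U)^(-1) U^T.
Compute U^T U =
  [18, -3]
  [-3, 22],
and U^T v = (11, -27).
Solve U^T U · c = U^T v for the coefficients: c = (161/387, -151/129). The projection is proj_W(v) = U c.
Check: (v - proj_W(v)) · u_1 = 0  (should be 0).
Check: (v - proj_W(v)) · u_2 = 0  (should be 0).
Result: proj_W(v) = (1520/387, 322/387, -463/129, -1037/387).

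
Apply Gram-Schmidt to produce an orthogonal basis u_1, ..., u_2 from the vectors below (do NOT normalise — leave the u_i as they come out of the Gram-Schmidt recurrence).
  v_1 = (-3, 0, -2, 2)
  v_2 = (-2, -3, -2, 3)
Orthogonal basis:
  u_1 = (-3, 0, -2, 2)
  u_2 = (14/17, -3, -2/17, 19/17)

Apply the Gram-Schmidt recurrence
  u_1 = v_1
  u_i = v_i − Σ_{j<i} ((v_i · u_j) / (u_j · u_j)) · u_j.

Step by step this gives:
  u_1 = (-3, 0, -2, 2)
  u_2 = (14/17, -3, -2/17, 19/17)

Orthogonality check:
  u_2 · u_1 = 0 (should be 0)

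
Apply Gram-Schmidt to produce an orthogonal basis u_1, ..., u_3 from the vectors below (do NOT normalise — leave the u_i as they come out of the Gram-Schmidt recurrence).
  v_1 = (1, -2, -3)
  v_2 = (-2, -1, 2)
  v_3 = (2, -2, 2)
Orthogonal basis:
  u_1 = (1, -2, -3)
  u_2 = (-11/7, -13/7, 5/7)
  u_3 = (112/45, -64/45, 16/9)

Apply the Gram-Schmidt recurrence
  u_1 = v_1
  u_i = v_i − Σ_{j<i} ((v_i · u_j) / (u_j · u_j)) · u_j.

Step by step this gives:
  u_1 = (1, -2, -3)
  u_2 = (-11/7, -13/7, 5/7)
  u_3 = (112/45, -64/45, 16/9)

Orthogonality check:
  u_2 · u_1 = 0 (should be 0)
  u_3 · u_1 = 0 (should be 0)
  u_3 · u_2 = 0 (should be 0)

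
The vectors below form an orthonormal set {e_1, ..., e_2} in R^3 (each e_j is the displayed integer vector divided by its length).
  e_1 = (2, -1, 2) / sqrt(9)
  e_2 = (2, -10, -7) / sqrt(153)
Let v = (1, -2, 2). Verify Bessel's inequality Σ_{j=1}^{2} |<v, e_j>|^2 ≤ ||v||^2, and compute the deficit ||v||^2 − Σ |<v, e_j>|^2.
Σ |<v, e_j>|^2 = 128/17; ||v||^2 = 9; deficit = 25/17

Write each e_j = u_j / sqrt(<u_j, u_j>) where u_j is the displayed integer vector. Then <v, e_j> = <v, u_j> / sqrt(<u_j, u_j>), so |<v, e_j>|^2 = <v, u_j>^2 / <u_j, u_j>.
Coefficients: <v, e_1> = 8/sqrt(9), <v, e_2> = 8/sqrt(153).
Square and sum: Σ |<v, e_j>|^2 = 128/17.
Compute ||v||^2 = v·v = 9.
Deficit = 9 − 128/17 = 25/17 ≥ 0, confirming Bessel's inequality. (The deficit equals ||v − Σ <v,e_j> e_j||^2, the squared distance from v to span{e_j}.)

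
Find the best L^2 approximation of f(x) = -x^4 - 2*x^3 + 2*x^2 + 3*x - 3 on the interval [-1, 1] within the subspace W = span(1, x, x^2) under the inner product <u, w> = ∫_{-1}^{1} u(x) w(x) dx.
g(x) = 8*x^2/7 + 9*x/5 - 102/35

The best approximation g ∈ W is the orthogonal projection of f onto W. Writing g = a_0 + a_1 x + a_2 x^2, the coefficients solve the normal equations G · a = b where
  G_{ij} = <φ_i, φ_j> and b_i = <f, φ_i>, with φ_0 = 1, φ_1 = x, φ_2 = x^2.
G =
  [2, 0, 2/3]
  [0, 2/3, 0]
  [2/3, 0, 2/5],
b = (-76/15, 6/5, -52/35).
Solving gives a_0 = -102/35, a_1 = 9/5, a_2 = 8/7, so
  g(x) = 8*x^2/7 + 9*x/5 - 102/35.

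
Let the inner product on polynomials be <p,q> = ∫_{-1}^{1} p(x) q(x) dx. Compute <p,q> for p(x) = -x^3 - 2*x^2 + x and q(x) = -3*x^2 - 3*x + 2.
<p,q> = -16/15

Expand the product: p(x)·q(x) = 3*x^5 + 9*x^4 + x^3 - 7*x^2 + 2*x.
∫_{-1}^{1} of each monomial x^k gives [2/(k+1) if k even, 0 if k odd]. Integrating term-by-term (or equivalently evaluating the antiderivative F(x) = x^6/2 + 9*x^5/5 + x^4/4 - 7*x^3/3 + x^2 at the endpoints):
  F(1) − F(−1) = 73/60 − (137/60) = -16/15.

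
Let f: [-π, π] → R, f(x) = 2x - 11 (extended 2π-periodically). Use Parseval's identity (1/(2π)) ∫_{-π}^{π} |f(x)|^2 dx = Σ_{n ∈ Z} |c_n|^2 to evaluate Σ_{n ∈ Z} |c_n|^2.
Σ |c_n|^2 = 4π^2/3 + 121

Expand and integrate term by term over [-π, π]:
  ∫ (2x)^2 dx = 4·(2π^3/3); ∫ 2·2·(-11)·x dx = 0 (odd integrand); ∫ (-11)^2 dx = 121·2π.
So (1/(2π)) ∫_{-π}^{π} (2x - 11)^2 dx = 4π^2/3 + 121 = 4π^2/3 + 121.
Parseval ⇒ Σ |c_n|^2 = 4π^2/3 + 121.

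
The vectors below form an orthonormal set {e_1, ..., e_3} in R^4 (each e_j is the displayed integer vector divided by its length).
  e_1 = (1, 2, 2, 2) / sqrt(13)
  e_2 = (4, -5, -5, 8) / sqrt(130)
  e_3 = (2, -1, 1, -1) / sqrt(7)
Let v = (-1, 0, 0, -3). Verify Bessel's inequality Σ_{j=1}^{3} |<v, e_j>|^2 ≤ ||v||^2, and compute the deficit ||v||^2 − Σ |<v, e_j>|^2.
Σ |<v, e_j>|^2 = 348/35; ||v||^2 = 10; deficit = 2/35

Write each e_j = u_j / sqrt(<u_j, u_j>) where u_j is the displayed integer vector. Then <v, e_j> = <v, u_j> / sqrt(<u_j, u_j>), so |<v, e_j>|^2 = <v, u_j>^2 / <u_j, u_j>.
Coefficients: <v, e_1> = -7/sqrt(13), <v, e_2> = -28/sqrt(130), <v, e_3> = 1/sqrt(7).
Square and sum: Σ |<v, e_j>|^2 = 348/35.
Compute ||v||^2 = v·v = 10.
Deficit = 10 − 348/35 = 2/35 ≥ 0, confirming Bessel's inequality. (The deficit equals ||v − Σ <v,e_j> e_j||^2, the squared distance from v to span{e_j}.)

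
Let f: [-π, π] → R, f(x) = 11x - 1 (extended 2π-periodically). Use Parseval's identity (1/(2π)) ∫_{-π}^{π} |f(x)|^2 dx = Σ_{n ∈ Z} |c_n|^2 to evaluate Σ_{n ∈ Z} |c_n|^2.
Σ |c_n|^2 = 121π^2/3 + 1

Expand and integrate term by term over [-π, π]:
  ∫ (11x)^2 dx = 121·(2π^3/3); ∫ 2·11·(-1)·x dx = 0 (odd integrand); ∫ (-1)^2 dx = 1·2π.
So (1/(2π)) ∫_{-π}^{π} (11x - 1)^2 dx = 121π^2/3 + 1 = 121π^2/3 + 1.
Parseval ⇒ Σ |c_n|^2 = 121π^2/3 + 1.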